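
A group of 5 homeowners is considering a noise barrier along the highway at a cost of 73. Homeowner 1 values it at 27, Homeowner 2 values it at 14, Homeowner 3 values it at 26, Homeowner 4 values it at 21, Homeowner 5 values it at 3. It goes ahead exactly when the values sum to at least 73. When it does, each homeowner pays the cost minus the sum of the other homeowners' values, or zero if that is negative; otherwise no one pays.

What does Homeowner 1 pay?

Total value 91 ≥ cost 73, so the project is built.
The other homeowners' values sum to 64.
Cost minus that sum is 73 - 64 = 9.

9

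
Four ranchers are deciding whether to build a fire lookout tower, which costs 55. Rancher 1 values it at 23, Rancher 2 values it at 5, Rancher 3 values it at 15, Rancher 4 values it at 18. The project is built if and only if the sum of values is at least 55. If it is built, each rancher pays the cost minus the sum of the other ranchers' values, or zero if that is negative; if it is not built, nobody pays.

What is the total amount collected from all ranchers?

38

Total value 61 ≥ cost 55, so it is built.
Rancher 1: others sum to 38; max(0, 55 - 38) = 17.
Rancher 2: others sum to 56; max(0, 55 - 56) = 0.
Rancher 3: others sum to 46; max(0, 55 - 46) = 9.
Rancher 4: others sum to 43; max(0, 55 - 43) = 12.
Total collected = 17 + 0 + 9 + 12 = 38.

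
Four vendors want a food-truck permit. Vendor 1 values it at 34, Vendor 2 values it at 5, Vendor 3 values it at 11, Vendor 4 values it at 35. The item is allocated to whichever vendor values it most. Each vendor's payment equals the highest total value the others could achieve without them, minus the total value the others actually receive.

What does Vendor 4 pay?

34

Vendor 4 has the highest value and receives the item.
Without Vendor 4, the item would go to the next-highest value, 34, so the others could achieve 34.
With Vendor 4 present and winning, the others receive nothing, so their total is 0.
Payment = 34 - 0 = 34.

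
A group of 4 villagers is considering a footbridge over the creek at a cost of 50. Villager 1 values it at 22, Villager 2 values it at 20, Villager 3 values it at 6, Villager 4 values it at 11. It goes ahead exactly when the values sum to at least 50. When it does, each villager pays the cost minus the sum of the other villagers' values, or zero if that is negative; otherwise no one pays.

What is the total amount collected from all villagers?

Total value 59 ≥ cost 50, so it is built.
Villager 1: others sum to 37; max(0, 50 - 37) = 13.
Villager 2: others sum to 39; max(0, 50 - 39) = 11.
Villager 3: others sum to 53; max(0, 50 - 53) = 0.
Villager 4: others sum to 48; max(0, 50 - 48) = 2.
Total collected = 13 + 11 + 0 + 2 = 26.

26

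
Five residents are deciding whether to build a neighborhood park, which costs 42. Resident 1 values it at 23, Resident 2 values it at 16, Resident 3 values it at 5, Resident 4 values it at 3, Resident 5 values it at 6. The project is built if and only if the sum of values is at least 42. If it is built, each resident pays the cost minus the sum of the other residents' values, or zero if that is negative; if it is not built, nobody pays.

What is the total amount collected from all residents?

Total value 53 ≥ cost 42, so it is built.
Resident 1: others sum to 30; max(0, 42 - 30) = 12.
Resident 2: others sum to 37; max(0, 42 - 37) = 5.
Resident 3: others sum to 48; max(0, 42 - 48) = 0.
Resident 4: others sum to 50; max(0, 42 - 50) = 0.
Resident 5: others sum to 47; max(0, 42 - 47) = 0.
Total collected = 12 + 5 + 0 + 0 + 0 = 17.

17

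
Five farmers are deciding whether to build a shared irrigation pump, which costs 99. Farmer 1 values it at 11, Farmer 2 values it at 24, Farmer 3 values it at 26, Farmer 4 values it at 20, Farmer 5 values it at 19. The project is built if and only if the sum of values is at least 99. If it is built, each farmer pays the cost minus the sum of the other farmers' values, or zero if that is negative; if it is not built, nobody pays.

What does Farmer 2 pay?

Total value 100 ≥ cost 99, so the project is built.
The other farmers' values sum to 76.
Cost minus that sum is 99 - 76 = 23.

23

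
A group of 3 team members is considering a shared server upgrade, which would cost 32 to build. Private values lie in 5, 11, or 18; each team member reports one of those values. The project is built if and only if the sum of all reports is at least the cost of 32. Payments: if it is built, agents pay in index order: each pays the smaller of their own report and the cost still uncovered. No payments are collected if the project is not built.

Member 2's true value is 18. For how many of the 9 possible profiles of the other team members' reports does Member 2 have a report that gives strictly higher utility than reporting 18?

6

Others report (5, 18): truth gives 0; report 11 gives 7 > 0. Violating.
Others report (11, 11): truth gives 0; report 11 gives 7 > 0. Violating.
Others report (11, 18): truth gives 0; report 5 gives 13 > 0. Violating.
Others report (18, 5): truth gives 4; report 11 gives 7 > 4. Violating.
Others report (5, 5): truth gives 0; no alternative beats it.
Others report (5, 11): truth gives 0; no alternative beats it.
(Checking all 9 profiles: 6 have a profitable deviation, 3 do not.)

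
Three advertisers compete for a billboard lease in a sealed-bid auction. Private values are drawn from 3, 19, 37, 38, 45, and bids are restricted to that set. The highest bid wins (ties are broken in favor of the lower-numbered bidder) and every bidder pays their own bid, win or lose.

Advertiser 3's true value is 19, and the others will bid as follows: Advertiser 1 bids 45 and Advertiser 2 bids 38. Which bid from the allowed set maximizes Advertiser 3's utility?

3

Bid 3: loses but pays 3, utility -3.
Bid 19: loses but pays 19, utility -19.
Bid 37: loses but pays 37, utility -37.
Bid 38: loses but pays 38, utility -38.
Bid 45: loses but pays 45, utility -45.
The best choice is 3 with utility -3.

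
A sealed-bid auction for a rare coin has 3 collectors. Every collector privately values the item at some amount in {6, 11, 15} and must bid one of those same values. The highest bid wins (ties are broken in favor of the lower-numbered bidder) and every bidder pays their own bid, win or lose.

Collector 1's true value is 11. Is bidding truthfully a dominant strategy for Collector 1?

Consider the case where Collector 2 bids 6 and Collector 3 bids 6.
Truthful bid 11: wins, pays 11, utility 11 - 11 = 0.
Bid 6 instead: wins, pays 6, utility 11 - 6 = 5.
Since 5 > 0, bidding 6 is strictly better here, so truthful bidding is not dominant.

No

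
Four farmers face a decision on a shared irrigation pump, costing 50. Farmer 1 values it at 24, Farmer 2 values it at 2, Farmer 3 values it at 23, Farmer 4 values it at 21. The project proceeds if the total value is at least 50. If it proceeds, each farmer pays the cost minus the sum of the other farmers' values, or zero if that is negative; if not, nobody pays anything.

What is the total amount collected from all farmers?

Total value 70 ≥ cost 50, so it is built.
Farmer 1: others sum to 46; max(0, 50 - 46) = 4.
Farmer 2: others sum to 68; max(0, 50 - 68) = 0.
Farmer 3: others sum to 47; max(0, 50 - 47) = 3.
Farmer 4: others sum to 49; max(0, 50 - 49) = 1.
Total collected = 4 + 0 + 3 + 1 = 8.

8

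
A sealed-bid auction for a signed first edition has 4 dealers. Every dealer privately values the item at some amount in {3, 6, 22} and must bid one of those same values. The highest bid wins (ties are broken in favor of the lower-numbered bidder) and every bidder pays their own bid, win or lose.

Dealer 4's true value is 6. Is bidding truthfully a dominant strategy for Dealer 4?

No

Consider the case where Dealer 1 bids 3, Dealer 2 bids 3 and Dealer 3 bids 6.
Truthful bid 6: loses but pays 6, utility -6.
Bid 3 instead: loses but pays 3, utility -3.
Since -3 > -6, bidding 3 is strictly better here, so truthful bidding is not dominant.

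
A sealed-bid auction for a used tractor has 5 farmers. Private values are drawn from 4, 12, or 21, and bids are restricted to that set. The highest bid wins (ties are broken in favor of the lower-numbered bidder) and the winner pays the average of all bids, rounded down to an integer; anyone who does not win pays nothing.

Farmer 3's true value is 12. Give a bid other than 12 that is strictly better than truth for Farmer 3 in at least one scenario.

21

Suppose Farmer 1 bids 4, Farmer 2 bids 4, Farmer 4 bids 4 and Farmer 5 bids 21.
Bid 12: loses, pays 0, utility 0.
Bid 21: wins, pays 10, utility 12 - 10 = 2.
So bidding 21 beats truth here (2 > 0).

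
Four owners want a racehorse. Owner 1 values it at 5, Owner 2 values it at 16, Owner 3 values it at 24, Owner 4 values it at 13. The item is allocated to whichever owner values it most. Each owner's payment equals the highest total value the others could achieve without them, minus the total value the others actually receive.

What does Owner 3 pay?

Owner 3 has the highest value and receives the item.
Without Owner 3, the item would go to the next-highest value, 16, so the others could achieve 16.
With Owner 3 present and winning, the others receive nothing, so their total is 0.
Payment = 16 - 0 = 16.

16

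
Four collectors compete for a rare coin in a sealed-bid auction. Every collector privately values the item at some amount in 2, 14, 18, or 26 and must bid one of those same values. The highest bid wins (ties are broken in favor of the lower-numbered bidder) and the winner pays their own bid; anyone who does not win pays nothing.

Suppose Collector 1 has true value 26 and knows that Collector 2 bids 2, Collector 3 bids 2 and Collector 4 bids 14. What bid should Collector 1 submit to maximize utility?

14

Bid 2: loses, pays 0, utility 0.
Bid 14: wins, pays 14, utility 26 - 14 = 12.
Bid 18: wins, pays 18, utility 26 - 18 = 8.
Bid 26: wins, pays 26, utility 26 - 26 = 0.
The best choice is 14 with utility 12.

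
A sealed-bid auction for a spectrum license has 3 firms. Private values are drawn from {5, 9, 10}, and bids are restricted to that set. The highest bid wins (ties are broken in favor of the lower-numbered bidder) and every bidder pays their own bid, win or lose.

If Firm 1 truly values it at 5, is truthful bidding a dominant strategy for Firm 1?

No

Consider the case where Firm 2 bids 5 and Firm 3 bids 9.
Truthful bid 5: loses but pays 5, utility -5.
Bid 9 instead: wins, pays 9, utility 5 - 9 = -4.
Since -4 > -5, bidding 9 is strictly better here, so truthful bidding is not dominant.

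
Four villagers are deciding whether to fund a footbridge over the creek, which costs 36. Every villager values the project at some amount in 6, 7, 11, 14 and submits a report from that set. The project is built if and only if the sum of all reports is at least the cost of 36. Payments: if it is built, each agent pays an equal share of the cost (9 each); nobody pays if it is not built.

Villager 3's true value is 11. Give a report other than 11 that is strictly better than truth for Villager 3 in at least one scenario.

Suppose Villager 1 reports 6, Villager 2 reports 6 and Villager 4 reports 11.
Report 11: project not built, utility 0.
Report 14: project built, pays 9, utility 11 - 9 = 2.
So reporting 14 beats truth here (2 > 0).

14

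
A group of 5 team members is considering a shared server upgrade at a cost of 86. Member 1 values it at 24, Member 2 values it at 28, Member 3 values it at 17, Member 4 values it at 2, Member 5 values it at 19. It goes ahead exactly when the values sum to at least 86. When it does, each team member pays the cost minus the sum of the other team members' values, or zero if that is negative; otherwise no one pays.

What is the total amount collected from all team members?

72

Total value 90 ≥ cost 86, so it is built.
Member 1: others sum to 66; max(0, 86 - 66) = 20.
Member 2: others sum to 62; max(0, 86 - 62) = 24.
Member 3: others sum to 73; max(0, 86 - 73) = 13.
Member 4: others sum to 88; max(0, 86 - 88) = 0.
Member 5: others sum to 71; max(0, 86 - 71) = 15.
Total collected = 20 + 24 + 13 + 0 + 15 = 72.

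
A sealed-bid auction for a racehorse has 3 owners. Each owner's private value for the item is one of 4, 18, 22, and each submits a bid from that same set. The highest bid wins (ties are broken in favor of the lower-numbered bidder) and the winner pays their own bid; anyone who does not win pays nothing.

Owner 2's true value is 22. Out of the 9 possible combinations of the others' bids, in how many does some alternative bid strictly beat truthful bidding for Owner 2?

2

Others bid (4, 4): truth gives 0; bid 18 gives 4 > 0. Violating.
Others bid (4, 18): truth gives 0; bid 18 gives 4 > 0. Violating.
Others bid (4, 22): truth gives 0; no alternative beats it.
Others bid (18, 4): truth gives 0; no alternative beats it.
(Checking all 9 profiles: 2 have a profitable deviation, 7 do not.)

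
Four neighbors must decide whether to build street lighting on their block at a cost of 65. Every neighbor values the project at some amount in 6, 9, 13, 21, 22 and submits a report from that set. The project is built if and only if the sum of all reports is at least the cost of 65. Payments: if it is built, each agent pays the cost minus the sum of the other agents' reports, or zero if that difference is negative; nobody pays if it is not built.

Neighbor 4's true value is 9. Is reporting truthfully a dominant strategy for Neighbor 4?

Check each profile of the others' reports and compare truth against every alternative report.
Others report (21, 22, 22): truth gives 9, best alternative gives 9.
Others report (22, 21, 22): truth gives 9, best alternative gives 9.
Others report (22, 22, 21): truth gives 9, best alternative gives 9.
Others report (22, 22, 22): truth gives 9, best alternative gives 9.
Others report (21, 21, 22): truth gives 8, best alternative gives 8.
Others report (21, 22, 21): truth gives 8, best alternative gives 8.
(Remaining 119 profiles checked similarly; truth is weakly best in each.)
In every case the truthful report is at least as good as any alternative, so it is a dominant strategy.

Yes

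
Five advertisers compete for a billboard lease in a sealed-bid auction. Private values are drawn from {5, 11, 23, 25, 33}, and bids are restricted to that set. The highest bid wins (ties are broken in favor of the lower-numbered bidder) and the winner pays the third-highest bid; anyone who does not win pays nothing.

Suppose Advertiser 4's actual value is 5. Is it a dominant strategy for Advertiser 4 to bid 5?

Yes

Check each profile of the others' bids and compare truth against every alternative bid.
Others bid (5, 5, 5, 5): truth gives 0, best alternative gives 0.
Others bid (5, 5, 5, 11): truth gives 0, best alternative gives 0.
Others bid (5, 5, 5, 23): truth gives 0, best alternative gives 0.
Others bid (5, 5, 5, 25): truth gives 0, best alternative gives 0.
Others bid (5, 5, 5, 33): truth gives 0, best alternative gives 0.
Others bid (5, 5, 11, 5): truth gives 0, best alternative gives 0.
(Remaining 619 profiles checked similarly; truth is weakly best in each.)
In every case the truthful bid is at least as good as any alternative, so it is a dominant strategy.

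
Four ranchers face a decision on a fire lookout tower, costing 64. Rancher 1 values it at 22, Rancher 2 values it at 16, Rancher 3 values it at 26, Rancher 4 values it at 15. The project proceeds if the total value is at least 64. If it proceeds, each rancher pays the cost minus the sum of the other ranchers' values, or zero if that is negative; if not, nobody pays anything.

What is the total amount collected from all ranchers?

Total value 79 ≥ cost 64, so it is built.
Rancher 1: others sum to 57; max(0, 64 - 57) = 7.
Rancher 2: others sum to 63; max(0, 64 - 63) = 1.
Rancher 3: others sum to 53; max(0, 64 - 53) = 11.
Rancher 4: others sum to 64; max(0, 64 - 64) = 0.
Total collected = 7 + 1 + 11 + 0 = 19.

19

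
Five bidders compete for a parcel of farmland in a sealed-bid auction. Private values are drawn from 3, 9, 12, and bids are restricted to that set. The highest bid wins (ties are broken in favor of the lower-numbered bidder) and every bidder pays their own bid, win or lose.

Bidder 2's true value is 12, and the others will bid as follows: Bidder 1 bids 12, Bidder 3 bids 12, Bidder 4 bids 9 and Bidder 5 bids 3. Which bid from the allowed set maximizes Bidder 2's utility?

Bid 3: loses but pays 3, utility -3.
Bid 9: loses but pays 9, utility -9.
Bid 12: loses but pays 12, utility -12.
The best choice is 3 with utility -3.

3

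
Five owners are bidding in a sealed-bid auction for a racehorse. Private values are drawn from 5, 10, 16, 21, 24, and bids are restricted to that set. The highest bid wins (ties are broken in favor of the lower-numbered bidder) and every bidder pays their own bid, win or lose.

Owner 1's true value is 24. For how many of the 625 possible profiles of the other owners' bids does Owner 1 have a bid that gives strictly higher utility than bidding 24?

Others bid (5, 5, 5, 5): truth gives 0; bid 5 gives 19 > 0. Violating.
Others bid (5, 5, 5, 10): truth gives 0; bid 10 gives 14 > 0. Violating.
Others bid (5, 5, 5, 16): truth gives 0; bid 16 gives 8 > 0. Violating.
Others bid (5, 5, 5, 21): truth gives 0; bid 21 gives 3 > 0. Violating.
Others bid (5, 5, 5, 24): truth gives 0; no alternative beats it.
Others bid (5, 5, 10, 24): truth gives 0; no alternative beats it.
(Checking all 625 profiles: 256 have a profitable deviation, 369 do not.)

256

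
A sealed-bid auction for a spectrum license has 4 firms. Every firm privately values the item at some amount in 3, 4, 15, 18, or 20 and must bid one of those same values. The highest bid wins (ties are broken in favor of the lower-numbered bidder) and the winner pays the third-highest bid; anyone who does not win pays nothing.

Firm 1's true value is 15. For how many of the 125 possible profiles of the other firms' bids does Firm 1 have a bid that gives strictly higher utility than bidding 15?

Others bid (3, 3, 18): truth gives 0; bid 18 gives 12 > 0. Violating.
Others bid (3, 3, 20): truth gives 0; bid 20 gives 12 > 0. Violating.
Others bid (3, 4, 18): truth gives 0; bid 18 gives 11 > 0. Violating.
Others bid (3, 4, 20): truth gives 0; bid 20 gives 11 > 0. Violating.
Others bid (3, 3, 3): truth gives 12; no alternative beats it.
Others bid (3, 3, 4): truth gives 12; no alternative beats it.
(Checking all 125 profiles: 24 have a profitable deviation, 101 do not.)

24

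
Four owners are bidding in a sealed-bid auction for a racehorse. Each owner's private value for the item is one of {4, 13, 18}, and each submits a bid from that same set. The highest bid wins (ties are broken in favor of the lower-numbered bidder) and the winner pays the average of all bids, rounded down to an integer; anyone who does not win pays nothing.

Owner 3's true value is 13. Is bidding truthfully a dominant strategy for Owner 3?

Consider the case where Owner 1 bids 4, Owner 2 bids 4 and Owner 4 bids 18.
Truthful bid 13: loses, pays 0, utility 0.
Bid 18 instead: wins, pays 11, utility 13 - 11 = 2.
Since 2 > 0, bidding 18 is strictly better here, so truthful bidding is not dominant.

No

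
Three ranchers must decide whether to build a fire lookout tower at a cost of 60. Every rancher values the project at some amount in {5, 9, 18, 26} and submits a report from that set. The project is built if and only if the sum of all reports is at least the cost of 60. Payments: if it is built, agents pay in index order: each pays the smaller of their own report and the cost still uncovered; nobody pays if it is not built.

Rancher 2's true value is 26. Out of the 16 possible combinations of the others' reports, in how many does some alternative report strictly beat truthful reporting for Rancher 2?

3

Others report (18, 26): truth gives 0; report 18 gives 8 > 0. Violating.
Others report (26, 18): truth gives 0; report 18 gives 8 > 0. Violating.
Others report (26, 26): truth gives 0; report 9 gives 17 > 0. Violating.
Others report (5, 5): truth gives 0; no alternative beats it.
Others report (5, 9): truth gives 0; no alternative beats it.
(Checking all 16 profiles: 3 have a profitable deviation, 13 do not.)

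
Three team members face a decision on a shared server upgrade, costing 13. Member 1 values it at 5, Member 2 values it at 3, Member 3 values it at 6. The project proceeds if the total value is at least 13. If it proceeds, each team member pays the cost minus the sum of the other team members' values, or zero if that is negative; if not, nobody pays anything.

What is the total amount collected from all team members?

Total value 14 ≥ cost 13, so it is built.
Member 1: others sum to 9; max(0, 13 - 9) = 4.
Member 2: others sum to 11; max(0, 13 - 11) = 2.
Member 3: others sum to 8; max(0, 13 - 8) = 5.
Total collected = 4 + 2 + 5 = 11.

11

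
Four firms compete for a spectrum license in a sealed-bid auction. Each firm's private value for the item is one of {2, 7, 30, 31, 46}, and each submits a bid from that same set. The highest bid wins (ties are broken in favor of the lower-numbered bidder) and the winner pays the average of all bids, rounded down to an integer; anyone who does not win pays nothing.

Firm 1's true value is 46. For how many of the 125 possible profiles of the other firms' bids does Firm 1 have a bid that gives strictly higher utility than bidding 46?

Others bid (2, 2, 2): truth gives 33; bid 2 gives 44 > 33. Violating.
Others bid (2, 2, 7): truth gives 32; bid 7 gives 42 > 32. Violating.
Others bid (2, 2, 30): truth gives 26; bid 30 gives 30 > 26. Violating.
Others bid (2, 2, 31): truth gives 26; bid 31 gives 30 > 26. Violating.
Others bid (2, 2, 46): truth gives 22; no alternative beats it.
Others bid (2, 7, 46): truth gives 21; no alternative beats it.
(Checking all 125 profiles: 64 have a profitable deviation, 61 do not.)

64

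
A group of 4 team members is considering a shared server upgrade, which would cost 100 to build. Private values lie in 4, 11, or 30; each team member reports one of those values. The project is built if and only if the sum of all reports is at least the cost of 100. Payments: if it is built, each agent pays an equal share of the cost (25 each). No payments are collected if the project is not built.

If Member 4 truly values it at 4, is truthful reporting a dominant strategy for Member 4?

Yes

Check each profile of the others' reports and compare truth against every alternative report.
Others report (30, 30, 30): truth gives 0, best alternative gives -21.
Others report (4, 4, 4): truth gives 0, best alternative gives 0.
Others report (4, 4, 11): truth gives 0, best alternative gives 0.
Others report (4, 4, 30): truth gives 0, best alternative gives 0.
Others report (4, 11, 4): truth gives 0, best alternative gives 0.
Others report (4, 11, 11): truth gives 0, best alternative gives 0.
(Remaining 21 profiles checked similarly; truth is weakly best in each.)
In every case the truthful report is at least as good as any alternative, so it is a dominant strategy.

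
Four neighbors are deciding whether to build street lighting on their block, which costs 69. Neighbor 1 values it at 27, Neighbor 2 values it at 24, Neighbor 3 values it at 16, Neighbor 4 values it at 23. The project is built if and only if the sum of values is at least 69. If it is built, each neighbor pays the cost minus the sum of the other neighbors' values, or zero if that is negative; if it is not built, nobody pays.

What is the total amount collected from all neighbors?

Total value 90 ≥ cost 69, so it is built.
Neighbor 1: others sum to 63; max(0, 69 - 63) = 6.
Neighbor 2: others sum to 66; max(0, 69 - 66) = 3.
Neighbor 3: others sum to 74; max(0, 69 - 74) = 0.
Neighbor 4: others sum to 67; max(0, 69 - 67) = 2.
Total collected = 6 + 3 + 0 + 2 = 11.

11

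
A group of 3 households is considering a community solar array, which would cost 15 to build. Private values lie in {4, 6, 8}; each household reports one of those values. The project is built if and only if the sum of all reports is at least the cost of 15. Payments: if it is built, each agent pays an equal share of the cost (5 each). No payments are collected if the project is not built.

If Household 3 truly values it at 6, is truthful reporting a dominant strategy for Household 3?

Consider the case where Household 1 reports 4 and Household 2 reports 4.
Truthful report 6: project not built, utility 0.
Report 8 instead: project built, pays 5, utility 6 - 5 = 1.
Since 1 > 0, reporting 8 is strictly better here, so truthful reporting is not dominant.

No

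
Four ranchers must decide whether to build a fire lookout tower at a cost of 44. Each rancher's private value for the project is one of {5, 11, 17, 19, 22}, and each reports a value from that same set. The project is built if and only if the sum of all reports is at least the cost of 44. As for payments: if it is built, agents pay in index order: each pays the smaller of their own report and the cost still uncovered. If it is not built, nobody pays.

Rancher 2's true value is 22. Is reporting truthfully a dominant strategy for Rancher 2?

No

Consider the case where Rancher 1 reports 5, Rancher 3 reports 5 and Rancher 4 reports 17.
Truthful report 22: project built, pays 22, utility 22 - 22 = 0.
Report 17 instead: project built, pays 17, utility 22 - 17 = 5.
Since 5 > 0, reporting 17 is strictly better here, so truthful reporting is not dominant.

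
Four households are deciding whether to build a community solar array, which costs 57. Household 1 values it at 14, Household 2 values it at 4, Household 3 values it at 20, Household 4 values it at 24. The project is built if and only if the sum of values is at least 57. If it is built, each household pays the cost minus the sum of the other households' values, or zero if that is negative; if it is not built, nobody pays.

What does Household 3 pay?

15

Total value 62 ≥ cost 57, so the project is built.
The other households' values sum to 42.
Cost minus that sum is 57 - 42 = 15.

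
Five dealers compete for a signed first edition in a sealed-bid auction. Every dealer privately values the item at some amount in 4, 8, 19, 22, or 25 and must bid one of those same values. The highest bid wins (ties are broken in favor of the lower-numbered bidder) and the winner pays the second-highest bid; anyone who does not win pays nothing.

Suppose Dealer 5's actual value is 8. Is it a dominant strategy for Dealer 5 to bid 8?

Check each profile of the others' bids and compare truth against every alternative bid.
Others bid (4, 4, 4, 4): truth gives 4, best alternative gives 4.
Others bid (4, 4, 4, 8): truth gives 0, best alternative gives 0.
Others bid (4, 4, 4, 19): truth gives 0, best alternative gives 0.
Others bid (4, 4, 4, 22): truth gives 0, best alternative gives 0.
Others bid (4, 4, 4, 25): truth gives 0, best alternative gives 0.
Others bid (4, 4, 8, 4): truth gives 0, best alternative gives 0.
(Remaining 619 profiles checked similarly; truth is weakly best in each.)
In every case the truthful bid is at least as good as any alternative, so it is a dominant strategy.

Yes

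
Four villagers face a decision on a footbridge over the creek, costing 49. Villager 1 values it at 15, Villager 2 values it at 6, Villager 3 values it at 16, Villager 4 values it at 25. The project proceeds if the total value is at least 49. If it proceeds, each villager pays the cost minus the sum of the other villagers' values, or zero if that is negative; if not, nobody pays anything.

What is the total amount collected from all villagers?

17

Total value 62 ≥ cost 49, so it is built.
Villager 1: others sum to 47; max(0, 49 - 47) = 2.
Villager 2: others sum to 56; max(0, 49 - 56) = 0.
Villager 3: others sum to 46; max(0, 49 - 46) = 3.
Villager 4: others sum to 37; max(0, 49 - 37) = 12.
Total collected = 2 + 0 + 3 + 12 = 17.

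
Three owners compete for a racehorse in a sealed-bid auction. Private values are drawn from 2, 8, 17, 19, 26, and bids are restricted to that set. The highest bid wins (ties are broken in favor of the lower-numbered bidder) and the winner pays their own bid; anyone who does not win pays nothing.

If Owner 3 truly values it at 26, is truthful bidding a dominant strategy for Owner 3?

No

Consider the case where Owner 1 bids 2 and Owner 2 bids 2.
Truthful bid 26: wins, pays 26, utility 26 - 26 = 0.
Bid 8 instead: wins, pays 8, utility 26 - 8 = 18.
Since 18 > 0, bidding 8 is strictly better here, so truthful bidding is not dominant.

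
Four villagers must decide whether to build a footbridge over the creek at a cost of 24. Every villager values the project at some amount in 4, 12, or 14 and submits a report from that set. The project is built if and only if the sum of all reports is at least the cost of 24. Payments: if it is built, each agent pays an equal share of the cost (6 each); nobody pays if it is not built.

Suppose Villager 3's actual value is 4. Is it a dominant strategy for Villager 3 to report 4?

Check each profile of the others' reports and compare truth against every alternative report.
Others report (4, 4, 4): truth gives 0, best alternative gives -2.
Others report (4, 4, 12): truth gives -2, best alternative gives -2.
Others report (4, 4, 14): truth gives -2, best alternative gives -2.
Others report (4, 12, 4): truth gives -2, best alternative gives -2.
Others report (4, 12, 12): truth gives -2, best alternative gives -2.
Others report (4, 12, 14): truth gives -2, best alternative gives -2.
(Remaining 21 profiles checked similarly; truth is weakly best in each.)
In every case the truthful report is at least as good as any alternative, so it is a dominant strategy.

Yes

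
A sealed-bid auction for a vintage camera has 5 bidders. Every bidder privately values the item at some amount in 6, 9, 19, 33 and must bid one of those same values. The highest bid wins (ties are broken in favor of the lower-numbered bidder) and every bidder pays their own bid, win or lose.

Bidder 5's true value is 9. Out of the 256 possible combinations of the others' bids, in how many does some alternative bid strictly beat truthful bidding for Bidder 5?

255

Others bid (6, 6, 6, 9): truth gives -9; bid 6 gives -6 > -9. Violating.
Others bid (6, 6, 6, 19): truth gives -9; bid 6 gives -6 > -9. Violating.
Others bid (6, 6, 6, 33): truth gives -9; bid 6 gives -6 > -9. Violating.
Others bid (6, 6, 9, 6): truth gives -9; bid 6 gives -6 > -9. Violating.
Others bid (6, 6, 6, 6): truth gives 0; no alternative beats it.
(Checking all 256 profiles: 255 have a profitable deviation, 1 does not.)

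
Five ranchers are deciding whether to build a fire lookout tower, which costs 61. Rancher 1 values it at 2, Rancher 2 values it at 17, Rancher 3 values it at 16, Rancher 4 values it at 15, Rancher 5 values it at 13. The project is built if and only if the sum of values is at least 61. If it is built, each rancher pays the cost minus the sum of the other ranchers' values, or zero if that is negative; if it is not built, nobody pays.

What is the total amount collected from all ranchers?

Total value 63 ≥ cost 61, so it is built.
Rancher 1: others sum to 61; max(0, 61 - 61) = 0.
Rancher 2: others sum to 46; max(0, 61 - 46) = 15.
Rancher 3: others sum to 47; max(0, 61 - 47) = 14.
Rancher 4: others sum to 48; max(0, 61 - 48) = 13.
Rancher 5: others sum to 50; max(0, 61 - 50) = 11.
Total collected = 0 + 15 + 14 + 13 + 11 = 53.

53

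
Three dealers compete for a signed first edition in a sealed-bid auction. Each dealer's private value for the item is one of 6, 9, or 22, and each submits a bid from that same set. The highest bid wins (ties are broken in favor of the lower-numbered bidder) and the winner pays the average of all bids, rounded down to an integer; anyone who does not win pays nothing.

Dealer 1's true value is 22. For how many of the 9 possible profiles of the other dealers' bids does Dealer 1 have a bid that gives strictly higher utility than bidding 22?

Others bid (6, 6): truth gives 11; bid 6 gives 16 > 11. Violating.
Others bid (6, 9): truth gives 10; bid 9 gives 14 > 10. Violating.
Others bid (9, 6): truth gives 10; bid 9 gives 14 > 10. Violating.
Others bid (9, 9): truth gives 9; bid 9 gives 13 > 9. Violating.
Others bid (6, 22): truth gives 6; no alternative beats it.
Others bid (9, 22): truth gives 5; no alternative beats it.
(Checking all 9 profiles: 4 have a profitable deviation, 5 do not.)

4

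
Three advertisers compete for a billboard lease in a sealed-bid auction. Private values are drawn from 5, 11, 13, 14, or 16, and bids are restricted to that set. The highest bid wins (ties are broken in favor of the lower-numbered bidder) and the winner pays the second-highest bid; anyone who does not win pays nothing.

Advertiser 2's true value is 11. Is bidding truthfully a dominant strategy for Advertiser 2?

Yes

Check each profile of the others' bids and compare truth against every alternative bid.
Others bid (5, 5): truth gives 6, best alternative gives 6.
Others bid (5, 11): truth gives 0, best alternative gives 0.
Others bid (5, 13): truth gives 0, best alternative gives 0.
Others bid (5, 14): truth gives 0, best alternative gives 0.
Others bid (5, 16): truth gives 0, best alternative gives 0.
Others bid (11, 5): truth gives 0, best alternative gives 0.
(Remaining 19 profiles checked similarly; truth is weakly best in each.)
In every case the truthful bid is at least as good as any alternative, so it is a dominant strategy.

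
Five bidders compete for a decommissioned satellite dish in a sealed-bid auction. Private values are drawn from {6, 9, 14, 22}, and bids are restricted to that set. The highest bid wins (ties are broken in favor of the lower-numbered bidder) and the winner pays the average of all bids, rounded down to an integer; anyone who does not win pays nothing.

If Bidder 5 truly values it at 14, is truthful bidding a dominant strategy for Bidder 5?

No

Consider the case where Bidder 1 bids 6, Bidder 2 bids 6, Bidder 3 bids 6 and Bidder 4 bids 6.
Truthful bid 14: wins, pays 7, utility 14 - 7 = 7.
Bid 9 instead: wins, pays 6, utility 14 - 6 = 8.
Since 8 > 7, bidding 9 is strictly better here, so truthful bidding is not dominant.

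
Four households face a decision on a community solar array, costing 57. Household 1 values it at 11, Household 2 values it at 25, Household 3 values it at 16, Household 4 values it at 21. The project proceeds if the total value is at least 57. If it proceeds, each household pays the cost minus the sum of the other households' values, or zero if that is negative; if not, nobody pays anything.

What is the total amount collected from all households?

14

Total value 73 ≥ cost 57, so it is built.
Household 1: others sum to 62; max(0, 57 - 62) = 0.
Household 2: others sum to 48; max(0, 57 - 48) = 9.
Household 3: others sum to 57; max(0, 57 - 57) = 0.
Household 4: others sum to 52; max(0, 57 - 52) = 5.
Total collected = 0 + 9 + 0 + 5 = 14.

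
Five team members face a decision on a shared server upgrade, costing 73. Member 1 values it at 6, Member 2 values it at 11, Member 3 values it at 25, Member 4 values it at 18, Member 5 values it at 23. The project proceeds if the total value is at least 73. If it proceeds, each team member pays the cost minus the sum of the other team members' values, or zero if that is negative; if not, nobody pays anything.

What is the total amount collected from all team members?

37

Total value 83 ≥ cost 73, so it is built.
Member 1: others sum to 77; max(0, 73 - 77) = 0.
Member 2: others sum to 72; max(0, 73 - 72) = 1.
Member 3: others sum to 58; max(0, 73 - 58) = 15.
Member 4: others sum to 65; max(0, 73 - 65) = 8.
Member 5: others sum to 60; max(0, 73 - 60) = 13.
Total collected = 0 + 1 + 15 + 8 + 13 = 37.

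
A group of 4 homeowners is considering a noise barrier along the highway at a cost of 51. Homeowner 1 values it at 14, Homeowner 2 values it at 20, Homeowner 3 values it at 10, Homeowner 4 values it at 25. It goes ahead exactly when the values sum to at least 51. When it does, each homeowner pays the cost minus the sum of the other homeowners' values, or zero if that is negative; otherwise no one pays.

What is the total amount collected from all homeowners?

9

Total value 69 ≥ cost 51, so it is built.
Homeowner 1: others sum to 55; max(0, 51 - 55) = 0.
Homeowner 2: others sum to 49; max(0, 51 - 49) = 2.
Homeowner 3: others sum to 59; max(0, 51 - 59) = 0.
Homeowner 4: others sum to 44; max(0, 51 - 44) = 7.
Total collected = 0 + 2 + 0 + 7 = 9.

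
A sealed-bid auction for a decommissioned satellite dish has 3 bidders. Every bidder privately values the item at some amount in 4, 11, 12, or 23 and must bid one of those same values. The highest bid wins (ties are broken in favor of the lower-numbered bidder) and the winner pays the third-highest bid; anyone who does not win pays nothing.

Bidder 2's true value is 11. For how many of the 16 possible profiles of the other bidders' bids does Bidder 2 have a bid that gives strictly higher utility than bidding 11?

Others bid (4, 12): truth gives 0; bid 12 gives 7 > 0. Violating.
Others bid (4, 23): truth gives 0; bid 23 gives 7 > 0. Violating.
Others bid (11, 4): truth gives 0; bid 12 gives 7 > 0. Violating.
Others bid (12, 4): truth gives 0; bid 23 gives 7 > 0. Violating.
Others bid (4, 4): truth gives 7; no alternative beats it.
Others bid (4, 11): truth gives 7; no alternative beats it.
(Checking all 16 profiles: 4 have a profitable deviation, 12 do not.)

4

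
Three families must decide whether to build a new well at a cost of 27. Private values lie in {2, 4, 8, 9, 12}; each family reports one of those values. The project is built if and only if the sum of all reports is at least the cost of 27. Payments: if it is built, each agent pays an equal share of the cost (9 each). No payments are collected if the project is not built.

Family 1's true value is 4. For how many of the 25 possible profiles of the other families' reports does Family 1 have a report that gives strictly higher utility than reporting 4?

Others report (12, 12): truth gives -5; report 2 gives 0 > -5. Violating.
Others report (2, 2): truth gives 0; no alternative beats it.
Others report (2, 4): truth gives 0; no alternative beats it.
(Checking all 25 profiles: 1 has a profitable deviation, 24 do not.)

1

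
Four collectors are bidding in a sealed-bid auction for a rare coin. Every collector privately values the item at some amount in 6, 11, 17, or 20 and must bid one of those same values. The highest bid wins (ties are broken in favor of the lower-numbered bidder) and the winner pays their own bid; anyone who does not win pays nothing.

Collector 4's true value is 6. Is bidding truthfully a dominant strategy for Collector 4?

Yes

Check each profile of the others' bids and compare truth against every alternative bid.
Others bid (6, 6, 6): truth gives 0, best alternative gives -5.
Others bid (6, 6, 11): truth gives 0, best alternative gives 0.
Others bid (6, 6, 17): truth gives 0, best alternative gives 0.
Others bid (6, 6, 20): truth gives 0, best alternative gives 0.
Others bid (6, 11, 6): truth gives 0, best alternative gives 0.
Others bid (6, 11, 11): truth gives 0, best alternative gives 0.
(Remaining 58 profiles checked similarly; truth is weakly best in each.)
In every case the truthful bid is at least as good as any alternative, so it is a dominant strategy.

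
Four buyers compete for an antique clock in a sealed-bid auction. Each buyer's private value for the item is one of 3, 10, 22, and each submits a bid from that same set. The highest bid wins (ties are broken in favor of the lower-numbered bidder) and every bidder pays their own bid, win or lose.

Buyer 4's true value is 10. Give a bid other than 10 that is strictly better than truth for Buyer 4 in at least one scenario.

Suppose Buyer 1 bids 3, Buyer 2 bids 3 and Buyer 3 bids 10.
Bid 10: loses but pays 10, utility -10.
Bid 3: loses but pays 3, utility -3.
So bidding 3 beats truth here (-3 > -10).

3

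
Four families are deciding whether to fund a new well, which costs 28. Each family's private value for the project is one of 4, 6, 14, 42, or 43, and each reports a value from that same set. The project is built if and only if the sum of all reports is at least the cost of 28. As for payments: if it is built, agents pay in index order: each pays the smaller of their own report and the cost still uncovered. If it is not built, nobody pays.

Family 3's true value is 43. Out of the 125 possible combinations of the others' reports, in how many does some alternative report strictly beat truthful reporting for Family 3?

Others report (4, 4, 6): truth gives 23; report 14 gives 29 > 23. Violating.
Others report (4, 4, 14): truth gives 23; report 6 gives 37 > 23. Violating.
Others report (4, 4, 42): truth gives 23; report 4 gives 39 > 23. Violating.
Others report (4, 4, 43): truth gives 23; report 4 gives 39 > 23. Violating.
Others report (4, 4, 4): truth gives 23; no alternative beats it.
Others report (4, 42, 4): truth gives 43; no alternative beats it.
(Checking all 125 profiles: 39 have a profitable deviation, 86 do not.)

39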